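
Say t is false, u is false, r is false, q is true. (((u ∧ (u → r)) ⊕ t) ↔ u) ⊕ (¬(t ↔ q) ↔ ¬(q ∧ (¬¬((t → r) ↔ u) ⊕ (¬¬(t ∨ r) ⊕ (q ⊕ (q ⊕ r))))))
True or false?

u → r = F → F = T
u ∧ (u → r) = F ∧ T = F
(u ∧ (u → r)) ⊕ t = F ⊕ F = F
((u ∧ (u → r)) ⊕ t) ↔ u = F ↔ F = T
t ↔ q = F ↔ T = F
¬(t ↔ q) = ¬F = T
t → r = F → F = T
(t → r) ↔ u = T ↔ F = F
¬((t → r) ↔ u) = ¬F = T
¬¬((t → r) ↔ u) = ¬T = F
t ∨ r = F ∨ F = F
¬(t ∨ r) = ¬F = T
¬¬(t ∨ r) = ¬T = F
q ⊕ r = T ⊕ F = T
q ⊕ (q ⊕ r) = T ⊕ T = F
¬¬(t ∨ r) ⊕ (q ⊕ (q ⊕ r)) = F ⊕ F = F
¬¬((t → r) ↔ u) ⊕ (¬¬(t ∨ r) ⊕ (q ⊕ (q ⊕ r))) = F ⊕ F = F
q ∧ (¬¬((t → r) ↔ u) ⊕ (¬¬(t ∨ r) ⊕ (q ⊕ (q ⊕ r)))) = T ∧ F = F
¬(q ∧ (¬¬((t → r) ↔ u) ⊕ (¬¬(t ∨ r) ⊕ (q ⊕ (q ⊕ r))))) = ¬F = T
¬(t ↔ q) ↔ ¬(q ∧ (¬¬((t → r) ↔ u) ⊕ (¬¬(t ∨ r) ⊕ (q ⊕ (q ⊕ r))))) = T ↔ T = T
(((u ∧ (u → r)) ⊕ t) ↔ u) ⊕ (¬(t ↔ q) ↔ ¬(q ∧ (¬¬((t → r) ↔ u) ⊕ (¬¬(t ∨ r) ⊕ (q ⊕ (q ⊕ r)))))) = T ⊕ T = F

F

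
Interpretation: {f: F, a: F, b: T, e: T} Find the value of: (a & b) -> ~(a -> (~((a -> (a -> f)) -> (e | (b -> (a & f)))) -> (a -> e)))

T

a & b = F & T = F
a -> f = F -> F = T
a -> (a -> f) = F -> T = T
a & f = F & F = F
b -> (a & f) = T -> F = F
e | (b -> (a & f)) = T | F = T
(a -> (a -> f)) -> (e | (b -> (a & f))) = T -> T = T
~((a -> (a -> f)) -> (e | (b -> (a & f)))) = ~T = F
a -> e = F -> T = T
~((a -> (a -> f)) -> (e | (b -> (a & f)))) -> (a -> e) = F -> T = T
a -> (~((a -> (a -> f)) -> (e | (b -> (a & f)))) -> (a -> e)) = F -> T = T
~(a -> (~((a -> (a -> f)) -> (e | (b -> (a & f)))) -> (a -> e))) = ~T = F
(a & b) -> ~(a -> (~((a -> (a -> f)) -> (e | (b -> (a & f)))) -> (a -> e))) = F -> F = T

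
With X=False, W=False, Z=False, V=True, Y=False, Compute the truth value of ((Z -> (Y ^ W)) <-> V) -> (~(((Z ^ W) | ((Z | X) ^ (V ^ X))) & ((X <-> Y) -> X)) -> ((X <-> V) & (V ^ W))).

False

Substituting X=False, W=False, Z=False, V=True, Y=False:
Y ^ W = False ^ False = False
Z -> (Y ^ W) = False -> False = True
(Z -> (Y ^ W)) <-> V = True <-> True = True
Z ^ W = False ^ False = False
Z | X = False | False = False
V ^ X = True ^ False = True
(Z | X) ^ (V ^ X) = False ^ True = True
(Z ^ W) | ((Z | X) ^ (V ^ X)) = False | True = True
X <-> Y = False <-> False = True
(X <-> Y) -> X = True -> False = False
((Z ^ W) | ((Z | X) ^ (V ^ X))) & ((X <-> Y) -> X) = True & False = False
~(((Z ^ W) | ((Z | X) ^ (V ^ X))) & ((X <-> Y) -> X)) = ~False = True
X <-> V = False <-> True = False
V ^ W = True ^ False = True
(X <-> V) & (V ^ W) = False & True = False
~(((Z ^ W) | ((Z | X) ^ (V ^ X))) & ((X <-> Y) -> X)) -> ((X <-> V) & (V ^ W)) = True -> False = False
((Z -> (Y ^ W)) <-> V) -> (~(((Z ^ W) | ((Z | X) ^ (V ^ X))) & ((X <-> Y) -> X)) -> ((X <-> V) & (V ^ W))) = True -> False = False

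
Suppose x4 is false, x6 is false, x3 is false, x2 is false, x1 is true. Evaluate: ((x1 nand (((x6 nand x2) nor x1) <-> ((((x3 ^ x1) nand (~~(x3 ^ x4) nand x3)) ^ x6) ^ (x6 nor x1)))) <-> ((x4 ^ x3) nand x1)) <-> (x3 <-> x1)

True

Substituting x4=False, x6=False, x3=False, x2=False, x1=True:
x6 nand x2 = False nand False = True
(x6 nand x2) nor x1 = True nor True = False
x3 ^ x1 = False ^ True = True
x3 ^ x4 = False ^ False = False
~(x3 ^ x4) = ~False = True
~~(x3 ^ x4) = ~True = False
~~(x3 ^ x4) nand x3 = False nand False = True
(x3 ^ x1) nand (~~(x3 ^ x4) nand x3) = True nand True = False
((x3 ^ x1) nand (~~(x3 ^ x4) nand x3)) ^ x6 = False ^ False = False
x6 nor x1 = False nor True = False
(((x3 ^ x1) nand (~~(x3 ^ x4) nand x3)) ^ x6) ^ (x6 nor x1) = False ^ False = False
((x6 nand x2) nor x1) <-> ((((x3 ^ x1) nand (~~(x3 ^ x4) nand x3)) ^ x6) ^ (x6 nor x1)) = False <-> False = True
x1 nand (((x6 nand x2) nor x1) <-> ((((x3 ^ x1) nand (~~(x3 ^ x4) nand x3)) ^ x6) ^ (x6 nor x1))) = True nand True = False
x4 ^ x3 = False ^ False = False
(x4 ^ x3) nand x1 = False nand True = True
(x1 nand (((x6 nand x2) nor x1) <-> ((((x3 ^ x1) nand (~~(x3 ^ x4) nand x3)) ^ x6) ^ (x6 nor x1)))) <-> ((x4 ^ x3) nand x1) = False <-> True = False
x3 <-> x1 = False <-> True = False
((x1 nand (((x6 nand x2) nor x1) <-> ((((x3 ^ x1) nand (~~(x3 ^ x4) nand x3)) ^ x6) ^ (x6 nor x1)))) <-> ((x4 ^ x3) nand x1)) <-> (x3 <-> x1) = False <-> False = True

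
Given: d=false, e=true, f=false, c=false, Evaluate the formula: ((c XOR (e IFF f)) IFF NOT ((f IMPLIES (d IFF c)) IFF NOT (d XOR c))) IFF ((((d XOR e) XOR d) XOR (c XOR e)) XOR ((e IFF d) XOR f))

e IFF f = true IFF false = false
c XOR (e IFF f) = false XOR false = false
d IFF c = false IFF false = true
f IMPLIES (d IFF c) = false IMPLIES true = true
d XOR c = false XOR false = false
NOT (d XOR c) = NOT false = true
(f IMPLIES (d IFF c)) IFF NOT (d XOR c) = true IFF true = true
NOT ((f IMPLIES (d IFF c)) IFF NOT (d XOR c)) = NOT true = false
(c XOR (e IFF f)) IFF NOT ((f IMPLIES (d IFF c)) IFF NOT (d XOR c)) = false IFF false = true
d XOR e = false XOR true = true
(d XOR e) XOR d = true XOR false = true
c XOR e = false XOR true = true
((d XOR e) XOR d) XOR (c XOR e) = true XOR true = false
e IFF d = true IFF false = false
(e IFF d) XOR f = false XOR false = false
(((d XOR e) XOR d) XOR (c XOR e)) XOR ((e IFF d) XOR f) = false XOR false = false
((c XOR (e IFF f)) IFF NOT ((f IMPLIES (d IFF c)) IFF NOT (d XOR c))) IFF ((((d XOR e) XOR d) XOR (c XOR e)) XOR ((e IFF d) XOR f)) = true IFF false = false

false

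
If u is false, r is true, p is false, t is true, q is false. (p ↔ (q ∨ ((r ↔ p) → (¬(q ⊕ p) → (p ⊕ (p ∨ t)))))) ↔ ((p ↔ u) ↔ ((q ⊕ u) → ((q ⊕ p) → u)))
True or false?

r ↔ p = True ↔ False = False
q ⊕ p = False ⊕ False = False
¬(q ⊕ p) = ¬False = True
p ∨ t = False ∨ True = True
p ⊕ (p ∨ t) = False ⊕ True = True
¬(q ⊕ p) → (p ⊕ (p ∨ t)) = True → True = True
(r ↔ p) → (¬(q ⊕ p) → (p ⊕ (p ∨ t))) = False → True = True
q ∨ ((r ↔ p) → (¬(q ⊕ p) → (p ⊕ (p ∨ t)))) = False ∨ True = True
p ↔ (q ∨ ((r ↔ p) → (¬(q ⊕ p) → (p ⊕ (p ∨ t))))) = False ↔ True = False
p ↔ u = False ↔ False = True
q ⊕ u = False ⊕ False = False
q ⊕ p = False ⊕ False = False
(q ⊕ p) → u = False → False = True
(q ⊕ u) → ((q ⊕ p) → u) = False → True = True
(p ↔ u) ↔ ((q ⊕ u) → ((q ⊕ p) → u)) = True ↔ True = True
(p ↔ (q ∨ ((r ↔ p) → (¬(q ⊕ p) → (p ⊕ (p ∨ t)))))) ↔ ((p ↔ u) ↔ ((q ⊕ u) → ((q ⊕ p) → u))) = False ↔ True = False

False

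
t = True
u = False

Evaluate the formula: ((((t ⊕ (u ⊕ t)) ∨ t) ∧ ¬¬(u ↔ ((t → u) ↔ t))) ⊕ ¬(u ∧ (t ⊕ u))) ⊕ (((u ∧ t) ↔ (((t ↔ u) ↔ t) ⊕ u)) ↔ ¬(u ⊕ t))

u ⊕ t = False ⊕ True = True
t ⊕ (u ⊕ t) = True ⊕ True = False
(t ⊕ (u ⊕ t)) ∨ t = False ∨ True = True
t → u = True → False = False
(t → u) ↔ t = False ↔ True = False
u ↔ ((t → u) ↔ t) = False ↔ False = True
¬(u ↔ ((t → u) ↔ t)) = ¬True = False
¬¬(u ↔ ((t → u) ↔ t)) = ¬False = True
((t ⊕ (u ⊕ t)) ∨ t) ∧ ¬¬(u ↔ ((t → u) ↔ t)) = True ∧ True = True
t ⊕ u = True ⊕ False = True
u ∧ (t ⊕ u) = False ∧ True = False
¬(u ∧ (t ⊕ u)) = ¬False = True
(((t ⊕ (u ⊕ t)) ∨ t) ∧ ¬¬(u ↔ ((t → u) ↔ t))) ⊕ ¬(u ∧ (t ⊕ u)) = True ⊕ True = False
u ∧ t = False ∧ True = False
t ↔ u = True ↔ False = False
(t ↔ u) ↔ t = False ↔ True = False
((t ↔ u) ↔ t) ⊕ u = False ⊕ False = False
(u ∧ t) ↔ (((t ↔ u) ↔ t) ⊕ u) = False ↔ False = True
u ⊕ t = False ⊕ True = True
¬(u ⊕ t) = ¬True = False
((u ∧ t) ↔ (((t ↔ u) ↔ t) ⊕ u)) ↔ ¬(u ⊕ t) = True ↔ False = False
((((t ⊕ (u ⊕ t)) ∨ t) ∧ ¬¬(u ↔ ((t → u) ↔ t))) ⊕ ¬(u ∧ (t ⊕ u))) ⊕ (((u ∧ t) ↔ (((t ↔ u) ↔ t) ⊕ u)) ↔ ¬(u ⊕ t)) = False ⊕ False = False

False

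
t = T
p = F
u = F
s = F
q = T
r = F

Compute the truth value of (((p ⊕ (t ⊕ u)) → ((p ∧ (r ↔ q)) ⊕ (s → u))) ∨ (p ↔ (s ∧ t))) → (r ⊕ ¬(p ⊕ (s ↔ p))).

Substituting t=T, p=F, u=F, s=F, q=T, r=F:
t ⊕ u = T ⊕ F = T
p ⊕ (t ⊕ u) = F ⊕ T = T
r ↔ q = F ↔ T = F
p ∧ (r ↔ q) = F ∧ F = F
s → u = F → F = T
(p ∧ (r ↔ q)) ⊕ (s → u) = F ⊕ T = T
(p ⊕ (t ⊕ u)) → ((p ∧ (r ↔ q)) ⊕ (s → u)) = T → T = T
s ∧ t = F ∧ T = F
p ↔ (s ∧ t) = F ↔ F = T
((p ⊕ (t ⊕ u)) → ((p ∧ (r ↔ q)) ⊕ (s → u))) ∨ (p ↔ (s ∧ t)) = T ∨ T = T
s ↔ p = F ↔ F = T
p ⊕ (s ↔ p) = F ⊕ T = T
¬(p ⊕ (s ↔ p)) = ¬T = F
r ⊕ ¬(p ⊕ (s ↔ p)) = F ⊕ F = F
(((p ⊕ (t ⊕ u)) → ((p ∧ (r ↔ q)) ⊕ (s → u))) ∨ (p ↔ (s ∧ t))) → (r ⊕ ¬(p ⊕ (s ↔ p))) = T → F = F

F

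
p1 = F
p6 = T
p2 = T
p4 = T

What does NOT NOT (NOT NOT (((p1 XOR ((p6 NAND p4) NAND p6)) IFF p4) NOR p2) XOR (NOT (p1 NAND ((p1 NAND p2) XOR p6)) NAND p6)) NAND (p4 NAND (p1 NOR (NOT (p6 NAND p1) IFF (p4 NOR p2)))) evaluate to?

p6 NAND p4 = T NAND T = F
(p6 NAND p4) NAND p6 = F NAND T = T
p1 XOR ((p6 NAND p4) NAND p6) = F XOR T = T
(p1 XOR ((p6 NAND p4) NAND p6)) IFF p4 = T IFF T = T
((p1 XOR ((p6 NAND p4) NAND p6)) IFF p4) NOR p2 = T NOR T = F
NOT (((p1 XOR ((p6 NAND p4) NAND p6)) IFF p4) NOR p2) = NOT F = T
NOT NOT (((p1 XOR ((p6 NAND p4) NAND p6)) IFF p4) NOR p2) = NOT T = F
p1 NAND p2 = F NAND T = T
(p1 NAND p2) XOR p6 = T XOR T = F
p1 NAND ((p1 NAND p2) XOR p6) = F NAND F = T
NOT (p1 NAND ((p1 NAND p2) XOR p6)) = NOT T = F
NOT (p1 NAND ((p1 NAND p2) XOR p6)) NAND p6 = F NAND T = T
NOT NOT (((p1 XOR ((p6 NAND p4) NAND p6)) IFF p4) NOR p2) XOR (NOT (p1 NAND ((p1 NAND p2) XOR p6)) NAND p6) = F XOR T = T
NOT (NOT NOT (((p1 XOR ((p6 NAND p4) NAND p6)) IFF p4) NOR p2) XOR (NOT (p1 NAND ((p1 NAND p2) XOR p6)) NAND p6)) = NOT T = F
NOT NOT (NOT NOT (((p1 XOR ((p6 NAND p4) NAND p6)) IFF p4) NOR p2) XOR (NOT (p1 NAND ((p1 NAND p2) XOR p6)) NAND p6)) = NOT F = T
p6 NAND p1 = T NAND F = T
NOT (p6 NAND p1) = NOT T = F
p4 NOR p2 = T NOR T = F
NOT (p6 NAND p1) IFF (p4 NOR p2) = F IFF F = T
p1 NOR (NOT (p6 NAND p1) IFF (p4 NOR p2)) = F NOR T = F
p4 NAND (p1 NOR (NOT (p6 NAND p1) IFF (p4 NOR p2))) = T NAND F = T
NOT NOT (NOT NOT (((p1 XOR ((p6 NAND p4) NAND p6)) IFF p4) NOR p2) XOR (NOT (p1 NAND ((p1 NAND p2) XOR p6)) NAND p6)) NAND (p4 NAND (p1 NOR (NOT (p6 NAND p1) IFF (p4 NOR p2)))) = T NAND T = F

F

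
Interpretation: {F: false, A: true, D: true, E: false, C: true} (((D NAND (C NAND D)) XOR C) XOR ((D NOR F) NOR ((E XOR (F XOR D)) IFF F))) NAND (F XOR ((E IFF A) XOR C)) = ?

C NAND D = true NAND true = false
D NAND (C NAND D) = true NAND false = true
(D NAND (C NAND D)) XOR C = true XOR true = false
D NOR F = true NOR false = false
F XOR D = false XOR true = true
E XOR (F XOR D) = false XOR true = true
(E XOR (F XOR D)) IFF F = true IFF false = false
(D NOR F) NOR ((E XOR (F XOR D)) IFF F) = false NOR false = true
((D NAND (C NAND D)) XOR C) XOR ((D NOR F) NOR ((E XOR (F XOR D)) IFF F)) = false XOR true = true
E IFF A = false IFF true = false
(E IFF A) XOR C = false XOR true = true
F XOR ((E IFF A) XOR C) = false XOR true = true
(((D NAND (C NAND D)) XOR C) XOR ((D NOR F) NOR ((E XOR (F XOR D)) IFF F))) NAND (F XOR ((E IFF A) XOR C)) = true NAND true = false

false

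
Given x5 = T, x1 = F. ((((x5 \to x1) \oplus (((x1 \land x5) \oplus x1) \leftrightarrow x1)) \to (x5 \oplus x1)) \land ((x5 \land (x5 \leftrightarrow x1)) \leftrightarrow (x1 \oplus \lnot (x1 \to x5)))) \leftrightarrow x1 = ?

x5 \to x1 = T \to F = F
x1 \land x5 = F \land T = F
(x1 \land x5) \oplus x1 = F \oplus F = F
((x1 \land x5) \oplus x1) \leftrightarrow x1 = F \leftrightarrow F = T
(x5 \to x1) \oplus (((x1 \land x5) \oplus x1) \leftrightarrow x1) = F \oplus T = T
x5 \oplus x1 = T \oplus F = T
((x5 \to x1) \oplus (((x1 \land x5) \oplus x1) \leftrightarrow x1)) \to (x5 \oplus x1) = T \to T = T
x5 \leftrightarrow x1 = T \leftrightarrow F = F
x5 \land (x5 \leftrightarrow x1) = T \land F = F
x1 \to x5 = F \to T = T
\lnot (x1 \to x5) = \lnot T = F
x1 \oplus \lnot (x1 \to x5) = F \oplus F = F
(x5 \land (x5 \leftrightarrow x1)) \leftrightarrow (x1 \oplus \lnot (x1 \to x5)) = F \leftrightarrow F = T
(((x5 \to x1) \oplus (((x1 \land x5) \oplus x1) \leftrightarrow x1)) \to (x5 \oplus x1)) \land ((x5 \land (x5 \leftrightarrow x1)) \leftrightarrow (x1 \oplus \lnot (x1 \to x5))) = T \land T = T
((((x5 \to x1) \oplus (((x1 \land x5) \oplus x1) \leftrightarrow x1)) \to (x5 \oplus x1)) \land ((x5 \land (x5 \leftrightarrow x1)) \leftrightarrow (x1 \oplus \lnot (x1 \to x5)))) \leftrightarrow x1 = T \leftrightarrow F = F

F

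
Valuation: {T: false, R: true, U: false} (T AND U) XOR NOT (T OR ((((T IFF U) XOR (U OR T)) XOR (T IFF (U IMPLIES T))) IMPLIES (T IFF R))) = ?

true

T AND U = false AND false = false
T IFF U = false IFF false = true
U OR T = false OR false = false
(T IFF U) XOR (U OR T) = true XOR false = true
U IMPLIES T = false IMPLIES false = true
T IFF (U IMPLIES T) = false IFF true = false
((T IFF U) XOR (U OR T)) XOR (T IFF (U IMPLIES T)) = true XOR false = true
T IFF R = false IFF true = false
(((T IFF U) XOR (U OR T)) XOR (T IFF (U IMPLIES T))) IMPLIES (T IFF R) = true IMPLIES false = false
T OR ((((T IFF U) XOR (U OR T)) XOR (T IFF (U IMPLIES T))) IMPLIES (T IFF R)) = false OR false = false
NOT (T OR ((((T IFF U) XOR (U OR T)) XOR (T IFF (U IMPLIES T))) IMPLIES (T IFF R))) = NOT false = true
(T AND U) XOR NOT (T OR ((((T IFF U) XOR (U OR T)) XOR (T IFF (U IMPLIES T))) IMPLIES (T IFF R))) = false XOR true = true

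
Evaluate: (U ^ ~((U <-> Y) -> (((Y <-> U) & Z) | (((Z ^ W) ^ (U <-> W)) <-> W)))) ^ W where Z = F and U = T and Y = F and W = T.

U <-> Y = T <-> F = F
Y <-> U = F <-> T = F
(Y <-> U) & Z = F & F = F
Z ^ W = F ^ T = T
U <-> W = T <-> T = T
(Z ^ W) ^ (U <-> W) = T ^ T = F
((Z ^ W) ^ (U <-> W)) <-> W = F <-> T = F
((Y <-> U) & Z) | (((Z ^ W) ^ (U <-> W)) <-> W) = F | F = F
(U <-> Y) -> (((Y <-> U) & Z) | (((Z ^ W) ^ (U <-> W)) <-> W)) = F -> F = T
~((U <-> Y) -> (((Y <-> U) & Z) | (((Z ^ W) ^ (U <-> W)) <-> W))) = ~T = F
U ^ ~((U <-> Y) -> (((Y <-> U) & Z) | (((Z ^ W) ^ (U <-> W)) <-> W))) = T ^ F = T
(U ^ ~((U <-> Y) -> (((Y <-> U) & Z) | (((Z ^ W) ^ (U <-> W)) <-> W)))) ^ W = T ^ T = F

F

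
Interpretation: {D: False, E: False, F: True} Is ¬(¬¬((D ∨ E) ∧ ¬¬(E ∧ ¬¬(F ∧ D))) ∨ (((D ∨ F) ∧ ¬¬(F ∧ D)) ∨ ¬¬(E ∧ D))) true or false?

True

D ∨ E = False ∨ False = False
F ∧ D = True ∧ False = False
¬(F ∧ D) = ¬False = True
¬¬(F ∧ D) = ¬True = False
E ∧ ¬¬(F ∧ D) = False ∧ False = False
¬(E ∧ ¬¬(F ∧ D)) = ¬False = True
¬¬(E ∧ ¬¬(F ∧ D)) = ¬True = False
(D ∨ E) ∧ ¬¬(E ∧ ¬¬(F ∧ D)) = False ∧ False = False
¬((D ∨ E) ∧ ¬¬(E ∧ ¬¬(F ∧ D))) = ¬False = True
¬¬((D ∨ E) ∧ ¬¬(E ∧ ¬¬(F ∧ D))) = ¬True = False
D ∨ F = False ∨ True = True
F ∧ D = True ∧ False = False
¬(F ∧ D) = ¬False = True
¬¬(F ∧ D) = ¬True = False
(D ∨ F) ∧ ¬¬(F ∧ D) = True ∧ False = False
E ∧ D = False ∧ False = False
¬(E ∧ D) = ¬False = True
¬¬(E ∧ D) = ¬True = False
((D ∨ F) ∧ ¬¬(F ∧ D)) ∨ ¬¬(E ∧ D) = False ∨ False = False
¬¬((D ∨ E) ∧ ¬¬(E ∧ ¬¬(F ∧ D))) ∨ (((D ∨ F) ∧ ¬¬(F ∧ D)) ∨ ¬¬(E ∧ D)) = False ∨ False = False
¬(¬¬((D ∨ E) ∧ ¬¬(E ∧ ¬¬(F ∧ D))) ∨ (((D ∨ F) ∧ ¬¬(F ∧ D)) ∨ ¬¬(E ∧ D))) = ¬False = True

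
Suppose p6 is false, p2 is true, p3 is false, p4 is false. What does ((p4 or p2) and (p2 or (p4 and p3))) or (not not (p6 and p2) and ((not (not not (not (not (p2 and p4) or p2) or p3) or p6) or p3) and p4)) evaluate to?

p4 or p2 = False or True = True
p4 and p3 = False and False = False
p2 or (p4 and p3) = True or False = True
(p4 or p2) and (p2 or (p4 and p3)) = True and True = True
p6 and p2 = False and True = False
not (p6 and p2) = not False = True
not not (p6 and p2) = not True = False
p2 and p4 = True and False = False
not (p2 and p4) = not False = True
not (p2 and p4) or p2 = True or True = True
not (not (p2 and p4) or p2) = not True = False
not (not (p2 and p4) or p2) or p3 = False or False = False
not (not (not (p2 and p4) or p2) or p3) = not False = True
not not (not (not (p2 and p4) or p2) or p3) = not True = False
not not (not (not (p2 and p4) or p2) or p3) or p6 = False or False = False
not (not not (not (not (p2 and p4) or p2) or p3) or p6) = not False = True
not (not not (not (not (p2 and p4) or p2) or p3) or p6) or p3 = True or False = True
(not (not not (not (not (p2 and p4) or p2) or p3) or p6) or p3) and p4 = True and False = False
not not (p6 and p2) and ((not (not not (not (not (p2 and p4) or p2) or p3) or p6) or p3) and p4) = False and False = False
((p4 or p2) and (p2 or (p4 and p3))) or (not not (p6 and p2) and ((not (not not (not (not (p2 and p4) or p2) or p3) or p6) or p3) and p4)) = True or False = True

True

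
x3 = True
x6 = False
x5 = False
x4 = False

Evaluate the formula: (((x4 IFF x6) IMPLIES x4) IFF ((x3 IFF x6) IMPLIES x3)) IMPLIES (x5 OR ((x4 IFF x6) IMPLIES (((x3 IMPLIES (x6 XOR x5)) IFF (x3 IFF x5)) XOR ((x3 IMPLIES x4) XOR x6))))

Substituting x3=True, x6=False, x5=False, x4=False:
x4 IFF x6 = False IFF False = True
(x4 IFF x6) IMPLIES x4 = True IMPLIES False = False
x3 IFF x6 = True IFF False = False
(x3 IFF x6) IMPLIES x3 = False IMPLIES True = True
((x4 IFF x6) IMPLIES x4) IFF ((x3 IFF x6) IMPLIES x3) = False IFF True = False
x4 IFF x6 = False IFF False = True
x6 XOR x5 = False XOR False = False
x3 IMPLIES (x6 XOR x5) = True IMPLIES False = False
x3 IFF x5 = True IFF False = False
(x3 IMPLIES (x6 XOR x5)) IFF (x3 IFF x5) = False IFF False = True
x3 IMPLIES x4 = True IMPLIES False = False
(x3 IMPLIES x4) XOR x6 = False XOR False = False
((x3 IMPLIES (x6 XOR x5)) IFF (x3 IFF x5)) XOR ((x3 IMPLIES x4) XOR x6) = True XOR False = True
(x4 IFF x6) IMPLIES (((x3 IMPLIES (x6 XOR x5)) IFF (x3 IFF x5)) XOR ((x3 IMPLIES x4) XOR x6)) = True IMPLIES True = True
x5 OR ((x4 IFF x6) IMPLIES (((x3 IMPLIES (x6 XOR x5)) IFF (x3 IFF x5)) XOR ((x3 IMPLIES x4) XOR x6))) = False OR True = True
(((x4 IFF x6) IMPLIES x4) IFF ((x3 IFF x6) IMPLIES x3)) IMPLIES (x5 OR ((x4 IFF x6) IMPLIES (((x3 IMPLIES (x6 XOR x5)) IFF (x3 IFF x5)) XOR ((x3 IMPLIES x4) XOR x6)))) = False IMPLIES True = True

True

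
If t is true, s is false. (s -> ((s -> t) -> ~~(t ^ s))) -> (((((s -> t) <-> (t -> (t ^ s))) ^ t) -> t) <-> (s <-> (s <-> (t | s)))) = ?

s -> t = F -> T = T
t ^ s = T ^ F = T
~(t ^ s) = ~T = F
~~(t ^ s) = ~F = T
(s -> t) -> ~~(t ^ s) = T -> T = T
s -> ((s -> t) -> ~~(t ^ s)) = F -> T = T
s -> t = F -> T = T
t ^ s = T ^ F = T
t -> (t ^ s) = T -> T = T
(s -> t) <-> (t -> (t ^ s)) = T <-> T = T
((s -> t) <-> (t -> (t ^ s))) ^ t = T ^ T = F
(((s -> t) <-> (t -> (t ^ s))) ^ t) -> t = F -> T = T
t | s = T | F = T
s <-> (t | s) = F <-> T = F
s <-> (s <-> (t | s)) = F <-> F = T
((((s -> t) <-> (t -> (t ^ s))) ^ t) -> t) <-> (s <-> (s <-> (t | s))) = T <-> T = T
(s -> ((s -> t) -> ~~(t ^ s))) -> (((((s -> t) <-> (t -> (t ^ s))) ^ t) -> t) <-> (s <-> (s <-> (t | s)))) = T -> T = T

T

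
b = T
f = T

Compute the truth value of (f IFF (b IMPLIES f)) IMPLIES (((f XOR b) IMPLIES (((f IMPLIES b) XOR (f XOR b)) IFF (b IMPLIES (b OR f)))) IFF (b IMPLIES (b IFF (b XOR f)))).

F

b IMPLIES f = T IMPLIES T = T
f IFF (b IMPLIES f) = T IFF T = T
f XOR b = T XOR T = F
f IMPLIES b = T IMPLIES T = T
f XOR b = T XOR T = F
(f IMPLIES b) XOR (f XOR b) = T XOR F = T
b OR f = T OR T = T
b IMPLIES (b OR f) = T IMPLIES T = T
((f IMPLIES b) XOR (f XOR b)) IFF (b IMPLIES (b OR f)) = T IFF T = T
(f XOR b) IMPLIES (((f IMPLIES b) XOR (f XOR b)) IFF (b IMPLIES (b OR f))) = F IMPLIES T = T
b XOR f = T XOR T = F
b IFF (b XOR f) = T IFF F = F
b IMPLIES (b IFF (b XOR f)) = T IMPLIES F = F
((f XOR b) IMPLIES (((f IMPLIES b) XOR (f XOR b)) IFF (b IMPLIES (b OR f)))) IFF (b IMPLIES (b IFF (b XOR f))) = T IFF F = F
(f IFF (b IMPLIES f)) IMPLIES (((f XOR b) IMPLIES (((f IMPLIES b) XOR (f XOR b)) IFF (b IMPLIES (b OR f)))) IFF (b IMPLIES (b IFF (b XOR f)))) = T IMPLIES F = F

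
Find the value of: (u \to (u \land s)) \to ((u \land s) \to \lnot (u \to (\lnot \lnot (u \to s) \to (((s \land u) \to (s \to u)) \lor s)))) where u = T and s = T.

Substituting u=T, s=T:
u \land s = T \land T = T
u \to (u \land s) = T \to T = T
u \land s = T \land T = T
u \to s = T \to T = T
\lnot (u \to s) = \lnot T = F
\lnot \lnot (u \to s) = \lnot F = T
s \land u = T \land T = T
s \to u = T \to T = T
(s \land u) \to (s \to u) = T \to T = T
((s \land u) \to (s \to u)) \lor s = T \lor T = T
\lnot \lnot (u \to s) \to (((s \land u) \to (s \to u)) \lor s) = T \to T = T
u \to (\lnot \lnot (u \to s) \to (((s \land u) \to (s \to u)) \lor s)) = T \to T = T
\lnot (u \to (\lnot \lnot (u \to s) \to (((s \land u) \to (s \to u)) \lor s))) = \lnot T = F
(u \land s) \to \lnot (u \to (\lnot \lnot (u \to s) \to (((s \land u) \to (s \to u)) \lor s))) = T \to F = F
(u \to (u \land s)) \to ((u \land s) \to \lnot (u \to (\lnot \lnot (u \to s) \to (((s \land u) \to (s \to u)) \lor s)))) = T \to F = F

F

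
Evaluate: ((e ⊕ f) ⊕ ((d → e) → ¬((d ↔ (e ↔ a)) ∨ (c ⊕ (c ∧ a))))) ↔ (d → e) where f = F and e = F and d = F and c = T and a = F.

F

e ⊕ f = F ⊕ F = F
d → e = F → F = T
e ↔ a = F ↔ F = T
d ↔ (e ↔ a) = F ↔ T = F
c ∧ a = T ∧ F = F
c ⊕ (c ∧ a) = T ⊕ F = T
(d ↔ (e ↔ a)) ∨ (c ⊕ (c ∧ a)) = F ∨ T = T
¬((d ↔ (e ↔ a)) ∨ (c ⊕ (c ∧ a))) = ¬T = F
(d → e) → ¬((d ↔ (e ↔ a)) ∨ (c ⊕ (c ∧ a))) = T → F = F
(e ⊕ f) ⊕ ((d → e) → ¬((d ↔ (e ↔ a)) ∨ (c ⊕ (c ∧ a)))) = F ⊕ F = F
d → e = F → F = T
((e ⊕ f) ⊕ ((d → e) → ¬((d ↔ (e ↔ a)) ∨ (c ⊕ (c ∧ a))))) ↔ (d → e) = F ↔ T = F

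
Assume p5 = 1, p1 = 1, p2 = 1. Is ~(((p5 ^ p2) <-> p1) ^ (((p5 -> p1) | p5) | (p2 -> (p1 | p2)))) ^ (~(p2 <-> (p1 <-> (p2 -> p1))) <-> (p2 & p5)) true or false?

p5 ^ p2 = 1 ^ 1 = 0
(p5 ^ p2) <-> p1 = 0 <-> 1 = 0
p5 -> p1 = 1 -> 1 = 1
(p5 -> p1) | p5 = 1 | 1 = 1
p1 | p2 = 1 | 1 = 1
p2 -> (p1 | p2) = 1 -> 1 = 1
((p5 -> p1) | p5) | (p2 -> (p1 | p2)) = 1 | 1 = 1
((p5 ^ p2) <-> p1) ^ (((p5 -> p1) | p5) | (p2 -> (p1 | p2))) = 0 ^ 1 = 1
~(((p5 ^ p2) <-> p1) ^ (((p5 -> p1) | p5) | (p2 -> (p1 | p2)))) = ~1 = 0
p2 -> p1 = 1 -> 1 = 1
p1 <-> (p2 -> p1) = 1 <-> 1 = 1
p2 <-> (p1 <-> (p2 -> p1)) = 1 <-> 1 = 1
~(p2 <-> (p1 <-> (p2 -> p1))) = ~1 = 0
p2 & p5 = 1 & 1 = 1
~(p2 <-> (p1 <-> (p2 -> p1))) <-> (p2 & p5) = 0 <-> 1 = 0
~(((p5 ^ p2) <-> p1) ^ (((p5 -> p1) | p5) | (p2 -> (p1 | p2)))) ^ (~(p2 <-> (p1 <-> (p2 -> p1))) <-> (p2 & p5)) = 0 ^ 0 = 0

0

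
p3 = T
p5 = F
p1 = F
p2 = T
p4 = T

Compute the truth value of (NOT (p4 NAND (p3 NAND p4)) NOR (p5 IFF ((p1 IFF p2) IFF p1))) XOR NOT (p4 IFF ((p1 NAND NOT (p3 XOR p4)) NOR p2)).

F

p3 NAND p4 = T NAND T = F
p4 NAND (p3 NAND p4) = T NAND F = T
NOT (p4 NAND (p3 NAND p4)) = NOT T = F
p1 IFF p2 = F IFF T = F
(p1 IFF p2) IFF p1 = F IFF F = T
p5 IFF ((p1 IFF p2) IFF p1) = F IFF T = F
NOT (p4 NAND (p3 NAND p4)) NOR (p5 IFF ((p1 IFF p2) IFF p1)) = F NOR F = T
p3 XOR p4 = T XOR T = F
NOT (p3 XOR p4) = NOT F = T
p1 NAND NOT (p3 XOR p4) = F NAND T = T
(p1 NAND NOT (p3 XOR p4)) NOR p2 = T NOR T = F
p4 IFF ((p1 NAND NOT (p3 XOR p4)) NOR p2) = T IFF F = F
NOT (p4 IFF ((p1 NAND NOT (p3 XOR p4)) NOR p2)) = NOT F = T
(NOT (p4 NAND (p3 NAND p4)) NOR (p5 IFF ((p1 IFF p2) IFF p1))) XOR NOT (p4 IFF ((p1 NAND NOT (p3 XOR p4)) NOR p2)) = T XOR T = F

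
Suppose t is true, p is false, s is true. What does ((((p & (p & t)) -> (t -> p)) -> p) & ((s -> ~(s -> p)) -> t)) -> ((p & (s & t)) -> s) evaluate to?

Substituting t=T, p=F, s=T:
p & t = F & T = F
p & (p & t) = F & F = F
t -> p = T -> F = F
(p & (p & t)) -> (t -> p) = F -> F = T
((p & (p & t)) -> (t -> p)) -> p = T -> F = F
s -> p = T -> F = F
~(s -> p) = ~F = T
s -> ~(s -> p) = T -> T = T
(s -> ~(s -> p)) -> t = T -> T = T
(((p & (p & t)) -> (t -> p)) -> p) & ((s -> ~(s -> p)) -> t) = F & T = F
s & t = T & T = T
p & (s & t) = F & T = F
(p & (s & t)) -> s = F -> T = T
((((p & (p & t)) -> (t -> p)) -> p) & ((s -> ~(s -> p)) -> t)) -> ((p & (s & t)) -> s) = F -> T = T

T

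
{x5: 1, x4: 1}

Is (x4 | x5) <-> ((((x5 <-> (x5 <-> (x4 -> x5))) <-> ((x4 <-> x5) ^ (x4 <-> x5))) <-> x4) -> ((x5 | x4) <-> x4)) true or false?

Substituting x5=1, x4=1:
x4 | x5 = 1 | 1 = 1
x4 -> x5 = 1 -> 1 = 1
x5 <-> (x4 -> x5) = 1 <-> 1 = 1
x5 <-> (x5 <-> (x4 -> x5)) = 1 <-> 1 = 1
x4 <-> x5 = 1 <-> 1 = 1
x4 <-> x5 = 1 <-> 1 = 1
(x4 <-> x5) ^ (x4 <-> x5) = 1 ^ 1 = 0
(x5 <-> (x5 <-> (x4 -> x5))) <-> ((x4 <-> x5) ^ (x4 <-> x5)) = 1 <-> 0 = 0
((x5 <-> (x5 <-> (x4 -> x5))) <-> ((x4 <-> x5) ^ (x4 <-> x5))) <-> x4 = 0 <-> 1 = 0
x5 | x4 = 1 | 1 = 1
(x5 | x4) <-> x4 = 1 <-> 1 = 1
(((x5 <-> (x5 <-> (x4 -> x5))) <-> ((x4 <-> x5) ^ (x4 <-> x5))) <-> x4) -> ((x5 | x4) <-> x4) = 0 -> 1 = 1
(x4 | x5) <-> ((((x5 <-> (x5 <-> (x4 -> x5))) <-> ((x4 <-> x5) ^ (x4 <-> x5))) <-> x4) -> ((x5 | x4) <-> x4)) = 1 <-> 1 = 1

1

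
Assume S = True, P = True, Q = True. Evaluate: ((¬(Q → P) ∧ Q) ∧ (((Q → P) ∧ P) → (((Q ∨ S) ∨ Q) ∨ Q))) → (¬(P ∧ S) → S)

True

Q → P = True → True = True
¬(Q → P) = ¬True = False
¬(Q → P) ∧ Q = False ∧ True = False
Q → P = True → True = True
(Q → P) ∧ P = True ∧ True = True
Q ∨ S = True ∨ True = True
(Q ∨ S) ∨ Q = True ∨ True = True
((Q ∨ S) ∨ Q) ∨ Q = True ∨ True = True
((Q → P) ∧ P) → (((Q ∨ S) ∨ Q) ∨ Q) = True → True = True
(¬(Q → P) ∧ Q) ∧ (((Q → P) ∧ P) → (((Q ∨ S) ∨ Q) ∨ Q)) = False ∧ True = False
P ∧ S = True ∧ True = True
¬(P ∧ S) = ¬True = False
¬(P ∧ S) → S = False → True = True
((¬(Q → P) ∧ Q) ∧ (((Q → P) ∧ P) → (((Q ∨ S) ∨ Q) ∨ Q))) → (¬(P ∧ S) → S) = False → True = True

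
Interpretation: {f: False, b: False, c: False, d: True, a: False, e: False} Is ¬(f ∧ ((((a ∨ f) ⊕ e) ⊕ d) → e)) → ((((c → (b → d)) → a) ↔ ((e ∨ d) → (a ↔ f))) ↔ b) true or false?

a ∨ f = False ∨ False = False
(a ∨ f) ⊕ e = False ⊕ False = False
((a ∨ f) ⊕ e) ⊕ d = False ⊕ True = True
(((a ∨ f) ⊕ e) ⊕ d) → e = True → False = False
f ∧ ((((a ∨ f) ⊕ e) ⊕ d) → e) = False ∧ False = False
¬(f ∧ ((((a ∨ f) ⊕ e) ⊕ d) → e)) = ¬False = True
b → d = False → True = True
c → (b → d) = False → True = True
(c → (b → d)) → a = True → False = False
e ∨ d = False ∨ True = True
a ↔ f = False ↔ False = True
(e ∨ d) → (a ↔ f) = True → True = True
((c → (b → d)) → a) ↔ ((e ∨ d) → (a ↔ f)) = False ↔ True = False
(((c → (b → d)) → a) ↔ ((e ∨ d) → (a ↔ f))) ↔ b = False ↔ False = True
¬(f ∧ ((((a ∨ f) ⊕ e) ⊕ d) → e)) → ((((c → (b → d)) → a) ↔ ((e ∨ d) → (a ↔ f))) ↔ b) = True → True = True

True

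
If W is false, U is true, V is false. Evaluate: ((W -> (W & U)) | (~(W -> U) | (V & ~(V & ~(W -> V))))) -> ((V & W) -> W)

Substituting W=False, U=True, V=False:
W & U = False & True = False
W -> (W & U) = False -> False = True
W -> U = False -> True = True
~(W -> U) = ~True = False
W -> V = False -> False = True
~(W -> V) = ~True = False
V & ~(W -> V) = False & False = False
~(V & ~(W -> V)) = ~False = True
V & ~(V & ~(W -> V)) = False & True = False
~(W -> U) | (V & ~(V & ~(W -> V))) = False | False = False
(W -> (W & U)) | (~(W -> U) | (V & ~(V & ~(W -> V)))) = True | False = True
V & W = False & False = False
(V & W) -> W = False -> False = True
((W -> (W & U)) | (~(W -> U) | (V & ~(V & ~(W -> V))))) -> ((V & W) -> W) = True -> True = True

True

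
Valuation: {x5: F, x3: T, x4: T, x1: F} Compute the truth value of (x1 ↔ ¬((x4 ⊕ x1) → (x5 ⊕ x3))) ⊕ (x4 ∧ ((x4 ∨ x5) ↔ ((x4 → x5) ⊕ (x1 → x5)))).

Substituting x5=F, x3=T, x4=T, x1=F:
x4 ⊕ x1 = T ⊕ F = T
x5 ⊕ x3 = F ⊕ T = T
(x4 ⊕ x1) → (x5 ⊕ x3) = T → T = T
¬((x4 ⊕ x1) → (x5 ⊕ x3)) = ¬T = F
x1 ↔ ¬((x4 ⊕ x1) → (x5 ⊕ x3)) = F ↔ F = T
x4 ∨ x5 = T ∨ F = T
x4 → x5 = T → F = F
x1 → x5 = F → F = T
(x4 → x5) ⊕ (x1 → x5) = F ⊕ T = T
(x4 ∨ x5) ↔ ((x4 → x5) ⊕ (x1 → x5)) = T ↔ T = T
x4 ∧ ((x4 ∨ x5) ↔ ((x4 → x5) ⊕ (x1 → x5))) = T ∧ T = T
(x1 ↔ ¬((x4 ⊕ x1) → (x5 ⊕ x3))) ⊕ (x4 ∧ ((x4 ∨ x5) ↔ ((x4 → x5) ⊕ (x1 → x5)))) = T ⊕ T = F

F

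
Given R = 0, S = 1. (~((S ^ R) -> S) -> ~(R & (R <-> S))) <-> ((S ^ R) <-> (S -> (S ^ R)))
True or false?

1

S ^ R = 1 ^ 0 = 1
(S ^ R) -> S = 1 -> 1 = 1
~((S ^ R) -> S) = ~1 = 0
R <-> S = 0 <-> 1 = 0
R & (R <-> S) = 0 & 0 = 0
~(R & (R <-> S)) = ~0 = 1
~((S ^ R) -> S) -> ~(R & (R <-> S)) = 0 -> 1 = 1
S ^ R = 1 ^ 0 = 1
S ^ R = 1 ^ 0 = 1
S -> (S ^ R) = 1 -> 1 = 1
(S ^ R) <-> (S -> (S ^ R)) = 1 <-> 1 = 1
(~((S ^ R) -> S) -> ~(R & (R <-> S))) <-> ((S ^ R) <-> (S -> (S ^ R))) = 1 <-> 1 = 1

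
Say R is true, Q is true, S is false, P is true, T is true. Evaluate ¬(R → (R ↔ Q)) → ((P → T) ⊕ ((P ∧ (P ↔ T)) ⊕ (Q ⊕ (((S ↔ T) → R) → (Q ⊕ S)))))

True

R ↔ Q = True ↔ True = True
R → (R ↔ Q) = True → True = True
¬(R → (R ↔ Q)) = ¬True = False
P → T = True → True = True
P ↔ T = True ↔ True = True
P ∧ (P ↔ T) = True ∧ True = True
S ↔ T = False ↔ True = False
(S ↔ T) → R = False → True = True
Q ⊕ S = True ⊕ False = True
((S ↔ T) → R) → (Q ⊕ S) = True → True = True
Q ⊕ (((S ↔ T) → R) → (Q ⊕ S)) = True ⊕ True = False
(P ∧ (P ↔ T)) ⊕ (Q ⊕ (((S ↔ T) → R) → (Q ⊕ S))) = True ⊕ False = True
(P → T) ⊕ ((P ∧ (P ↔ T)) ⊕ (Q ⊕ (((S ↔ T) → R) → (Q ⊕ S)))) = True ⊕ True = False
¬(R → (R ↔ Q)) → ((P → T) ⊕ ((P ∧ (P ↔ T)) ⊕ (Q ⊕ (((S ↔ T) → R) → (Q ⊕ S))))) = False → False = True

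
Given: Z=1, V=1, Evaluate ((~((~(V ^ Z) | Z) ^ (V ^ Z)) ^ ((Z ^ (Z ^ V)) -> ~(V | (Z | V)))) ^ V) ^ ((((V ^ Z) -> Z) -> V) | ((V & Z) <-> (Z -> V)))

V ^ Z = 1 ^ 1 = 0
~(V ^ Z) = ~0 = 1
~(V ^ Z) | Z = 1 | 1 = 1
V ^ Z = 1 ^ 1 = 0
(~(V ^ Z) | Z) ^ (V ^ Z) = 1 ^ 0 = 1
~((~(V ^ Z) | Z) ^ (V ^ Z)) = ~1 = 0
Z ^ V = 1 ^ 1 = 0
Z ^ (Z ^ V) = 1 ^ 0 = 1
Z | V = 1 | 1 = 1
V | (Z | V) = 1 | 1 = 1
~(V | (Z | V)) = ~1 = 0
(Z ^ (Z ^ V)) -> ~(V | (Z | V)) = 1 -> 0 = 0
~((~(V ^ Z) | Z) ^ (V ^ Z)) ^ ((Z ^ (Z ^ V)) -> ~(V | (Z | V))) = 0 ^ 0 = 0
(~((~(V ^ Z) | Z) ^ (V ^ Z)) ^ ((Z ^ (Z ^ V)) -> ~(V | (Z | V)))) ^ V = 0 ^ 1 = 1
V ^ Z = 1 ^ 1 = 0
(V ^ Z) -> Z = 0 -> 1 = 1
((V ^ Z) -> Z) -> V = 1 -> 1 = 1
V & Z = 1 & 1 = 1
Z -> V = 1 -> 1 = 1
(V & Z) <-> (Z -> V) = 1 <-> 1 = 1
(((V ^ Z) -> Z) -> V) | ((V & Z) <-> (Z -> V)) = 1 | 1 = 1
((~((~(V ^ Z) | Z) ^ (V ^ Z)) ^ ((Z ^ (Z ^ V)) -> ~(V | (Z | V)))) ^ V) ^ ((((V ^ Z) -> Z) -> V) | ((V & Z) <-> (Z -> V))) = 1 ^ 1 = 0

0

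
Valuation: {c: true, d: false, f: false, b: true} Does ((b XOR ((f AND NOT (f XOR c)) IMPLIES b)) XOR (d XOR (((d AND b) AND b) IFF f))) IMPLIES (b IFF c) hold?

true

f XOR c = false XOR true = true
NOT (f XOR c) = NOT true = false
f AND NOT (f XOR c) = false AND false = false
(f AND NOT (f XOR c)) IMPLIES b = false IMPLIES true = true
b XOR ((f AND NOT (f XOR c)) IMPLIES b) = true XOR true = false
d AND b = false AND true = false
(d AND b) AND b = false AND true = false
((d AND b) AND b) IFF f = false IFF false = true
d XOR (((d AND b) AND b) IFF f) = false XOR true = true
(b XOR ((f AND NOT (f XOR c)) IMPLIES b)) XOR (d XOR (((d AND b) AND b) IFF f)) = false XOR true = true
b IFF c = true IFF true = true
((b XOR ((f AND NOT (f XOR c)) IMPLIES b)) XOR (d XOR (((d AND b) AND b) IFF f))) IMPLIES (b IFF c) = true IMPLIES true = true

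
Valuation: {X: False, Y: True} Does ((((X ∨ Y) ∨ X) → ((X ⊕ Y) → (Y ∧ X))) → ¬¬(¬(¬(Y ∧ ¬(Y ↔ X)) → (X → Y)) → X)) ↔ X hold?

X ∨ Y = False ∨ True = True
(X ∨ Y) ∨ X = True ∨ False = True
X ⊕ Y = False ⊕ True = True
Y ∧ X = True ∧ False = False
(X ⊕ Y) → (Y ∧ X) = True → False = False
((X ∨ Y) ∨ X) → ((X ⊕ Y) → (Y ∧ X)) = True → False = False
Y ↔ X = True ↔ False = False
¬(Y ↔ X) = ¬False = True
Y ∧ ¬(Y ↔ X) = True ∧ True = True
¬(Y ∧ ¬(Y ↔ X)) = ¬True = False
X → Y = False → True = True
¬(Y ∧ ¬(Y ↔ X)) → (X → Y) = False → True = True
¬(¬(Y ∧ ¬(Y ↔ X)) → (X → Y)) = ¬True = False
¬(¬(Y ∧ ¬(Y ↔ X)) → (X → Y)) → X = False → False = True
¬(¬(¬(Y ∧ ¬(Y ↔ X)) → (X → Y)) → X) = ¬True = False
¬¬(¬(¬(Y ∧ ¬(Y ↔ X)) → (X → Y)) → X) = ¬False = True
(((X ∨ Y) ∨ X) → ((X ⊕ Y) → (Y ∧ X))) → ¬¬(¬(¬(Y ∧ ¬(Y ↔ X)) → (X → Y)) → X) = False → True = True
((((X ∨ Y) ∨ X) → ((X ⊕ Y) → (Y ∧ X))) → ¬¬(¬(¬(Y ∧ ¬(Y ↔ X)) → (X → Y)) → X)) ↔ X = True ↔ False = False

False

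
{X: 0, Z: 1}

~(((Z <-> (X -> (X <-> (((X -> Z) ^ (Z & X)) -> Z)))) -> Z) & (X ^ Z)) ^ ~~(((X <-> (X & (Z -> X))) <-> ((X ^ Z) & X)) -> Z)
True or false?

X -> Z = 0 -> 1 = 1
Z & X = 1 & 0 = 0
(X -> Z) ^ (Z & X) = 1 ^ 0 = 1
((X -> Z) ^ (Z & X)) -> Z = 1 -> 1 = 1
X <-> (((X -> Z) ^ (Z & X)) -> Z) = 0 <-> 1 = 0
X -> (X <-> (((X -> Z) ^ (Z & X)) -> Z)) = 0 -> 0 = 1
Z <-> (X -> (X <-> (((X -> Z) ^ (Z & X)) -> Z))) = 1 <-> 1 = 1
(Z <-> (X -> (X <-> (((X -> Z) ^ (Z & X)) -> Z)))) -> Z = 1 -> 1 = 1
X ^ Z = 0 ^ 1 = 1
((Z <-> (X -> (X <-> (((X -> Z) ^ (Z & X)) -> Z)))) -> Z) & (X ^ Z) = 1 & 1 = 1
~(((Z <-> (X -> (X <-> (((X -> Z) ^ (Z & X)) -> Z)))) -> Z) & (X ^ Z)) = ~1 = 0
Z -> X = 1 -> 0 = 0
X & (Z -> X) = 0 & 0 = 0
X <-> (X & (Z -> X)) = 0 <-> 0 = 1
X ^ Z = 0 ^ 1 = 1
(X ^ Z) & X = 1 & 0 = 0
(X <-> (X & (Z -> X))) <-> ((X ^ Z) & X) = 1 <-> 0 = 0
((X <-> (X & (Z -> X))) <-> ((X ^ Z) & X)) -> Z = 0 -> 1 = 1
~(((X <-> (X & (Z -> X))) <-> ((X ^ Z) & X)) -> Z) = ~1 = 0
~~(((X <-> (X & (Z -> X))) <-> ((X ^ Z) & X)) -> Z) = ~0 = 1
~(((Z <-> (X -> (X <-> (((X -> Z) ^ (Z & X)) -> Z)))) -> Z) & (X ^ Z)) ^ ~~(((X <-> (X & (Z -> X))) <-> ((X ^ Z) & X)) -> Z) = 0 ^ 1 = 1

1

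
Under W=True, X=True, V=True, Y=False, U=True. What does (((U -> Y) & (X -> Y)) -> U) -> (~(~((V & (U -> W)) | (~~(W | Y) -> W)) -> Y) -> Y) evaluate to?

U -> Y = True -> False = False
X -> Y = True -> False = False
(U -> Y) & (X -> Y) = False & False = False
((U -> Y) & (X -> Y)) -> U = False -> True = True
U -> W = True -> True = True
V & (U -> W) = True & True = True
W | Y = True | False = True
~(W | Y) = ~True = False
~~(W | Y) = ~False = True
~~(W | Y) -> W = True -> True = True
(V & (U -> W)) | (~~(W | Y) -> W) = True | True = True
~((V & (U -> W)) | (~~(W | Y) -> W)) = ~True = False
~((V & (U -> W)) | (~~(W | Y) -> W)) -> Y = False -> False = True
~(~((V & (U -> W)) | (~~(W | Y) -> W)) -> Y) = ~True = False
~(~((V & (U -> W)) | (~~(W | Y) -> W)) -> Y) -> Y = False -> False = True
(((U -> Y) & (X -> Y)) -> U) -> (~(~((V & (U -> W)) | (~~(W | Y) -> W)) -> Y) -> Y) = True -> True = True

True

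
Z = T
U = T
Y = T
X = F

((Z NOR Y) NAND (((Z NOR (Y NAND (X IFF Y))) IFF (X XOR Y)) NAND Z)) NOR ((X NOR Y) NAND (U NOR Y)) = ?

Z NOR Y = T NOR T = F
X IFF Y = F IFF T = F
Y NAND (X IFF Y) = T NAND F = T
Z NOR (Y NAND (X IFF Y)) = T NOR T = F
X XOR Y = F XOR T = T
(Z NOR (Y NAND (X IFF Y))) IFF (X XOR Y) = F IFF T = F
((Z NOR (Y NAND (X IFF Y))) IFF (X XOR Y)) NAND Z = F NAND T = T
(Z NOR Y) NAND (((Z NOR (Y NAND (X IFF Y))) IFF (X XOR Y)) NAND Z) = F NAND T = T
X NOR Y = F NOR T = F
U NOR Y = T NOR T = F
(X NOR Y) NAND (U NOR Y) = F NAND F = T
((Z NOR Y) NAND (((Z NOR (Y NAND (X IFF Y))) IFF (X XOR Y)) NAND Z)) NOR ((X NOR Y) NAND (U NOR Y)) = T NOR T = F

F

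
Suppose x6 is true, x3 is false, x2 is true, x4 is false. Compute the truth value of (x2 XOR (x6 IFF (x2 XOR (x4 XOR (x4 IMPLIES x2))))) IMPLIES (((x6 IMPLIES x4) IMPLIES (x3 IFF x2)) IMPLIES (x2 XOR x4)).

x4 IMPLIES x2 = false IMPLIES true = true
x4 XOR (x4 IMPLIES x2) = false XOR true = true
x2 XOR (x4 XOR (x4 IMPLIES x2)) = true XOR true = false
x6 IFF (x2 XOR (x4 XOR (x4 IMPLIES x2))) = true IFF false = false
x2 XOR (x6 IFF (x2 XOR (x4 XOR (x4 IMPLIES x2)))) = true XOR false = true
x6 IMPLIES x4 = true IMPLIES false = false
x3 IFF x2 = false IFF true = false
(x6 IMPLIES x4) IMPLIES (x3 IFF x2) = false IMPLIES false = true
x2 XOR x4 = true XOR false = true
((x6 IMPLIES x4) IMPLIES (x3 IFF x2)) IMPLIES (x2 XOR x4) = true IMPLIES true = true
(x2 XOR (x6 IFF (x2 XOR (x4 XOR (x4 IMPLIES x2))))) IMPLIES (((x6 IMPLIES x4) IMPLIES (x3 IFF x2)) IMPLIES (x2 XOR x4)) = true IMPLIES true = true

true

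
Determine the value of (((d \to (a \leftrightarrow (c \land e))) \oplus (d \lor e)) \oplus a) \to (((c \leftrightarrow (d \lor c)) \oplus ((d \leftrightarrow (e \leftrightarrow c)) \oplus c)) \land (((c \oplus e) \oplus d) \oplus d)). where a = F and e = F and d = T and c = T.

c \land e = T \land F = F
a \leftrightarrow (c \land e) = F \leftrightarrow F = T
d \to (a \leftrightarrow (c \land e)) = T \to T = T
d \lor e = T \lor F = T
(d \to (a \leftrightarrow (c \land e))) \oplus (d \lor e) = T \oplus T = F
((d \to (a \leftrightarrow (c \land e))) \oplus (d \lor e)) \oplus a = F \oplus F = F
d \lor c = T \lor T = T
c \leftrightarrow (d \lor c) = T \leftrightarrow T = T
e \leftrightarrow c = F \leftrightarrow T = F
d \leftrightarrow (e \leftrightarrow c) = T \leftrightarrow F = F
(d \leftrightarrow (e \leftrightarrow c)) \oplus c = F \oplus T = T
(c \leftrightarrow (d \lor c)) \oplus ((d \leftrightarrow (e \leftrightarrow c)) \oplus c) = T \oplus T = F
c \oplus e = T \oplus F = T
(c \oplus e) \oplus d = T \oplus T = F
((c \oplus e) \oplus d) \oplus d = F \oplus T = T
((c \leftrightarrow (d \lor c)) \oplus ((d \leftrightarrow (e \leftrightarrow c)) \oplus c)) \land (((c \oplus e) \oplus d) \oplus d) = F \land T = F
(((d \to (a \leftrightarrow (c \land e))) \oplus (d \lor e)) \oplus a) \to (((c \leftrightarrow (d \lor c)) \oplus ((d \leftrightarrow (e \leftrightarrow c)) \oplus c)) \land (((c \oplus e) \oplus d) \oplus d)) = F \to F = T

T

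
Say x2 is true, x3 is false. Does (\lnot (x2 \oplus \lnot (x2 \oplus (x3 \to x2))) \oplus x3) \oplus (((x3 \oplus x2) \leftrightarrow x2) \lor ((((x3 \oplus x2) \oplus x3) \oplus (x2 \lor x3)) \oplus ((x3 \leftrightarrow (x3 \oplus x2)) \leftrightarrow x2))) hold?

Substituting x2=T, x3=F:
x3 \to x2 = F \to T = T
x2 \oplus (x3 \to x2) = T \oplus T = F
\lnot (x2 \oplus (x3 \to x2)) = \lnot F = T
x2 \oplus \lnot (x2 \oplus (x3 \to x2)) = T \oplus T = F
\lnot (x2 \oplus \lnot (x2 \oplus (x3 \to x2))) = \lnot F = T
\lnot (x2 \oplus \lnot (x2 \oplus (x3 \to x2))) \oplus x3 = T \oplus F = T
x3 \oplus x2 = F \oplus T = T
(x3 \oplus x2) \leftrightarrow x2 = T \leftrightarrow T = T
x3 \oplus x2 = F \oplus T = T
(x3 \oplus x2) \oplus x3 = T \oplus F = T
x2 \lor x3 = T \lor F = T
((x3 \oplus x2) \oplus x3) \oplus (x2 \lor x3) = T \oplus T = F
x3 \oplus x2 = F \oplus T = T
x3 \leftrightarrow (x3 \oplus x2) = F \leftrightarrow T = F
(x3 \leftrightarrow (x3 \oplus x2)) \leftrightarrow x2 = F \leftrightarrow T = F
(((x3 \oplus x2) \oplus x3) \oplus (x2 \lor x3)) \oplus ((x3 \leftrightarrow (x3 \oplus x2)) \leftrightarrow x2) = F \oplus F = F
((x3 \oplus x2) \leftrightarrow x2) \lor ((((x3 \oplus x2) \oplus x3) \oplus (x2 \lor x3)) \oplus ((x3 \leftrightarrow (x3 \oplus x2)) \leftrightarrow x2)) = T \lor F = T
(\lnot (x2 \oplus \lnot (x2 \oplus (x3 \to x2))) \oplus x3) \oplus (((x3 \oplus x2) \leftrightarrow x2) \lor ((((x3 \oplus x2) \oplus x3) \oplus (x2 \lor x3)) \oplus ((x3 \leftrightarrow (x3 \oplus x2)) \leftrightarrow x2))) = T \oplus T = F

F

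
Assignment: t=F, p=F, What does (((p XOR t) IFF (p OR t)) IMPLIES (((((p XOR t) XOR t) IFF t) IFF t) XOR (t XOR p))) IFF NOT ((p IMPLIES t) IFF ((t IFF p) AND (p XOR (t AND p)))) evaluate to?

p XOR t = F XOR F = F
p OR t = F OR F = F
(p XOR t) IFF (p OR t) = F IFF F = T
p XOR t = F XOR F = F
(p XOR t) XOR t = F XOR F = F
((p XOR t) XOR t) IFF t = F IFF F = T
(((p XOR t) XOR t) IFF t) IFF t = T IFF F = F
t XOR p = F XOR F = F
((((p XOR t) XOR t) IFF t) IFF t) XOR (t XOR p) = F XOR F = F
((p XOR t) IFF (p OR t)) IMPLIES (((((p XOR t) XOR t) IFF t) IFF t) XOR (t XOR p)) = T IMPLIES F = F
p IMPLIES t = F IMPLIES F = T
t IFF p = F IFF F = T
t AND p = F AND F = F
p XOR (t AND p) = F XOR F = F
(t IFF p) AND (p XOR (t AND p)) = T AND F = F
(p IMPLIES t) IFF ((t IFF p) AND (p XOR (t AND p))) = T IFF F = F
NOT ((p IMPLIES t) IFF ((t IFF p) AND (p XOR (t AND p)))) = NOT F = T
(((p XOR t) IFF (p OR t)) IMPLIES (((((p XOR t) XOR t) IFF t) IFF t) XOR (t XOR p))) IFF NOT ((p IMPLIES t) IFF ((t IFF p) AND (p XOR (t AND p)))) = F IFF T = F

F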